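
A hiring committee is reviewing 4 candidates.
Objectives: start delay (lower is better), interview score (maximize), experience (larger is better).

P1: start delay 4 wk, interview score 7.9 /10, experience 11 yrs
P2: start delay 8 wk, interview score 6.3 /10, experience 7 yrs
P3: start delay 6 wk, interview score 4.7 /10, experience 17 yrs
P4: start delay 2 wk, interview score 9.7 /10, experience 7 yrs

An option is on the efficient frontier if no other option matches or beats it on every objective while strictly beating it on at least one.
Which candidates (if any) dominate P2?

P1, P4

P1: start delay 4≤8, interview score 7.9≥6.3, experience 11≥7 — dominates P2.
P4: start delay 2≤8, interview score 9.7≥6.3, experience 7≥7 — dominates P2.
Others (P3) are each worse than P2 on at least one objective.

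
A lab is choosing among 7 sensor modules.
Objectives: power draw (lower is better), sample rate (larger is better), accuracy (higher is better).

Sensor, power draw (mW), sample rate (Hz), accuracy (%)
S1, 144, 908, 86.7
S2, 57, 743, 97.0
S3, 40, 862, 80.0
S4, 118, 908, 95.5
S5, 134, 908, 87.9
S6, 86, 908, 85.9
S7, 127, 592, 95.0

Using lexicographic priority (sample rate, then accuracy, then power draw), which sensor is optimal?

S4

First maximize sample rate: best is 908, kept {S1, S4, S5, S6}.
Then maximize accuracy: best is 95.5, kept {S4}.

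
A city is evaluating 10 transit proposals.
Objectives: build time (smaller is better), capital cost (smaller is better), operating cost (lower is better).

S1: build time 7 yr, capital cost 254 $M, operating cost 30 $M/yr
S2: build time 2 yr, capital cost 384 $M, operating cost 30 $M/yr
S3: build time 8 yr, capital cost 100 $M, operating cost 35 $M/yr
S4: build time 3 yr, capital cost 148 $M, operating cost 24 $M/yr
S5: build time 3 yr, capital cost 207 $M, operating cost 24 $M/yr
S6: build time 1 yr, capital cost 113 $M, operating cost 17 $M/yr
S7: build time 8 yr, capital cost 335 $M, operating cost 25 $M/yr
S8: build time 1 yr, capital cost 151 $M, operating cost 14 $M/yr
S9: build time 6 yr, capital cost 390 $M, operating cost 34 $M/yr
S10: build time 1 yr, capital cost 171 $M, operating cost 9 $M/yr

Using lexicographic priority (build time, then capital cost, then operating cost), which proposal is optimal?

First minimize build time: best is 1, kept {S6, S8, S10}.
Then minimize capital cost: best is 113, kept {S6}.

S6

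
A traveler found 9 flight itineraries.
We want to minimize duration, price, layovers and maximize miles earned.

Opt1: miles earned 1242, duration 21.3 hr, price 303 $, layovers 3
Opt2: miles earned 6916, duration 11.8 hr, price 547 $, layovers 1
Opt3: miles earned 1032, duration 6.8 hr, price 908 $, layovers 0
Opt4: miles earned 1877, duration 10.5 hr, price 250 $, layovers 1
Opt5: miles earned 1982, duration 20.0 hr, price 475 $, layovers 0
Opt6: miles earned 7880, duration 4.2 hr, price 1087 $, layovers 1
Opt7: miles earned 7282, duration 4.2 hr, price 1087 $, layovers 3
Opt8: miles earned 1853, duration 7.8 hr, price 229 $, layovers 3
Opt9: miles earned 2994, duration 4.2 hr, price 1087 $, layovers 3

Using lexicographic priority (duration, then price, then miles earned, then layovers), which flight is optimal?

Opt6

First minimize duration: best is 4.2, kept {Opt6, Opt7, Opt9}.
Then minimize price: best is 1087, kept {Opt6, Opt7, Opt9}.
Then maximize miles earned: best is 7880, kept {Opt6}.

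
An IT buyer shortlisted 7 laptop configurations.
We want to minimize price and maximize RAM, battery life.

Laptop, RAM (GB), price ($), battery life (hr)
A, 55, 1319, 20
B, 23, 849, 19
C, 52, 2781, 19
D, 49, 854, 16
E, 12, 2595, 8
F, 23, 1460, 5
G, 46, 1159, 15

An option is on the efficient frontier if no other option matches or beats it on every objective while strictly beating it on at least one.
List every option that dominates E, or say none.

A: RAM 55≥12, price 1319≤2595, battery life 20≥8 — dominates E.
B: RAM 23≥12, price 849≤2595, battery life 19≥8 — dominates E.
D: RAM 49≥12, price 854≤2595, battery life 16≥8 — dominates E.
G: RAM 46≥12, price 1159≤2595, battery life 15≥8 — dominates E.
Others (C, F) are each worse than E on at least one objective.

A, B, D, G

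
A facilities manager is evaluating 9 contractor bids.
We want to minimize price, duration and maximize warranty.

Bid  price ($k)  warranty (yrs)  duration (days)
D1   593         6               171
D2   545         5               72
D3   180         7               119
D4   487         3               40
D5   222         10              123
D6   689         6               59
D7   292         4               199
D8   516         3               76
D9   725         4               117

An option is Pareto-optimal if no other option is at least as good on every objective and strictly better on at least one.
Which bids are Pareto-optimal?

D1: dominated by D3 (price 180≤593, warranty 7≥6, duration 119≤171).
D2: not dominated.
D3: not dominated (best price).
D4: not dominated (best duration).
D5: not dominated (best warranty).
D6: not dominated.
D7: dominated by D3 (price 180≤292, warranty 7≥4, duration 119≤199).
D8: dominated by D4 (price 487≤516, warranty 3≥3, duration 40≤76).
D9: dominated by D2 (price 545≤725, warranty 5≥4, duration 72≤117).

D2, D3, D4, D5, D6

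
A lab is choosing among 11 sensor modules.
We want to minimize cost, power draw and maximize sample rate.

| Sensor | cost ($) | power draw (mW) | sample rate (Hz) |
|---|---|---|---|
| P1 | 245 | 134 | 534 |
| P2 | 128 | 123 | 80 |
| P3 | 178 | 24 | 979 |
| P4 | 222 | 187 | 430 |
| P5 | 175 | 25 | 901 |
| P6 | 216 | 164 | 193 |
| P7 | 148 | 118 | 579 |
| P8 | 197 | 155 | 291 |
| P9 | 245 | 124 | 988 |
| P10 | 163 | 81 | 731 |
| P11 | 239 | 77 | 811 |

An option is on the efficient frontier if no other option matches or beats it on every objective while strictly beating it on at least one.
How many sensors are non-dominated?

6

P1: dominated by P3 (cost 178≤245, power draw 24≤134, sample rate 979≥534).
P2: not dominated (best cost).
P3: not dominated (best power draw).
P4: dominated by P3 (cost 178≤222, power draw 24≤187, sample rate 979≥430).
P5: not dominated.
P6: dominated by P3 (cost 178≤216, power draw 24≤164, sample rate 979≥193).
P7: not dominated.
P8: dominated by P3 (cost 178≤197, power draw 24≤155, sample rate 979≥291).
P9: not dominated (best sample rate).
P10: not dominated.
P11: dominated by P3 (cost 178≤239, power draw 24≤77, sample rate 979≥811).
Pareto-optimal: P2, P3, P5, P7, P9, P10 → 6.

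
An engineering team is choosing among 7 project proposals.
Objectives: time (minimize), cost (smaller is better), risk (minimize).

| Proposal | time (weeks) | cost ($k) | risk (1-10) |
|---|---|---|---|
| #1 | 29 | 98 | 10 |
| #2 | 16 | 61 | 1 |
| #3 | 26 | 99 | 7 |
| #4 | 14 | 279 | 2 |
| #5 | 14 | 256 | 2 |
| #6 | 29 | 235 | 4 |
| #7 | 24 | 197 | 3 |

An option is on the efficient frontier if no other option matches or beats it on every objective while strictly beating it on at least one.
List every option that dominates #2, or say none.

#1: worse on time (29 vs 16).
#3: worse on time (26 vs 16).
#4: worse on cost (279 vs 61).
#5: worse on cost (256 vs 61).
#6: worse on time (29 vs 16).
#7: worse on time (24 vs 16).
No option dominates #2.

none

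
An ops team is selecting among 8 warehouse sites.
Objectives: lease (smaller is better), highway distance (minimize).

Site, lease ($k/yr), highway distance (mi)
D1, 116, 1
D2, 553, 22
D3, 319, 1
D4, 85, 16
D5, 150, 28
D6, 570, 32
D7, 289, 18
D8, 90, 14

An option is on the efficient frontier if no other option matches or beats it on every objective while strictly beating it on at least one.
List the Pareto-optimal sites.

D1, D4, D8

D1: not dominated.
D2: dominated by D1 (lease 116≤553, highway distance 1≤22).
D3: dominated by D1 (lease 116≤319, highway distance 1≤1).
D4: not dominated (best lease).
D5: dominated by D1 (lease 116≤150, highway distance 1≤28).
D6: dominated by D1 (lease 116≤570, highway distance 1≤32).
D7: dominated by D1 (lease 116≤289, highway distance 1≤18).
D8: not dominated.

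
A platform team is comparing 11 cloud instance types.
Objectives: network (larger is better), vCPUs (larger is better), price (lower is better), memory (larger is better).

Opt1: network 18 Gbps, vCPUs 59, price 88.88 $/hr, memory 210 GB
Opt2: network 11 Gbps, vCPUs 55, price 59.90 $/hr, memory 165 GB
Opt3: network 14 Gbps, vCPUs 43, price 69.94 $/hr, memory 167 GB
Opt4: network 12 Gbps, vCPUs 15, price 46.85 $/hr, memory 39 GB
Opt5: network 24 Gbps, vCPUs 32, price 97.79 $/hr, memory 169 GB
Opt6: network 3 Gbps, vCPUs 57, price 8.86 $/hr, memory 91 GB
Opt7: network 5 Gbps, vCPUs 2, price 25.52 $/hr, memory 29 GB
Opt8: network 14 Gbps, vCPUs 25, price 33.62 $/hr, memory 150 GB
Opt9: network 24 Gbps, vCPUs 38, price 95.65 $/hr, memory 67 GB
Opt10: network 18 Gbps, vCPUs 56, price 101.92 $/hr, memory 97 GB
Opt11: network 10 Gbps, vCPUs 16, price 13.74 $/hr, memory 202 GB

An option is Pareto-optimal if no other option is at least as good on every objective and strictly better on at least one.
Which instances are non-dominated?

Opt1: not dominated (best vCPUs).
Opt2: not dominated.
Opt3: not dominated.
Opt4: dominated by Opt8 (network 14≥12, vCPUs 25≥15, price 33.62≤46.85, memory 150≥39).
Opt5: not dominated.
Opt6: not dominated (best price).
Opt7: dominated by Opt11 (network 10≥5, vCPUs 16≥2, price 13.74≤25.52, memory 202≥29).
Opt8: not dominated.
Opt9: not dominated.
Opt10: dominated by Opt1 (network 18≥18, vCPUs 59≥56, price 88.88≤101.92, memory 210≥97).
Opt11: not dominated.

Opt1, Opt2, Opt3, Opt5, Opt6, Opt8, Opt9, Opt11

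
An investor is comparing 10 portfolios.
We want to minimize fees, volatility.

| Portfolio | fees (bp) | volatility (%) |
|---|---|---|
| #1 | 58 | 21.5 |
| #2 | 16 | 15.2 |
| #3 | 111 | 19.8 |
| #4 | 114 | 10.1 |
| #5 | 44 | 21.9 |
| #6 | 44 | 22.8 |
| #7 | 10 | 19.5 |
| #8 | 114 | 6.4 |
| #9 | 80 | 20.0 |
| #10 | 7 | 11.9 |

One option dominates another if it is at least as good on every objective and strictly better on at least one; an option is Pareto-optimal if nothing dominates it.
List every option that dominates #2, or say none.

#10: fees 7≤16, volatility 11.9≤15.2 — dominates #2.
Others (#1, #3, #4, #5, #6, #7, #8, #9) are each worse than #2 on at least one objective.

#10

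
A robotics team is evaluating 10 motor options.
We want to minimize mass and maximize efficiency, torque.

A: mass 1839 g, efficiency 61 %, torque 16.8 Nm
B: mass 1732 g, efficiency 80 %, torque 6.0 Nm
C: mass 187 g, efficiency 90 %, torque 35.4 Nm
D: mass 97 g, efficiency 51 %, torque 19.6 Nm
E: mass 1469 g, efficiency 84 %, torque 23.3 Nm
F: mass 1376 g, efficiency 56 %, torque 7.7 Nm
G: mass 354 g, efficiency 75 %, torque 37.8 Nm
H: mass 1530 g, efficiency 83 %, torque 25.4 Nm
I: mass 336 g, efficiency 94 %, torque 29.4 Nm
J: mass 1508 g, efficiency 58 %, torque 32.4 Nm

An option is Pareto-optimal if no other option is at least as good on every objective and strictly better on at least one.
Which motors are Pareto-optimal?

A: dominated by C (mass 187≤1839, efficiency 90≥61, torque 35.4≥16.8).
B: dominated by C (mass 187≤1732, efficiency 90≥80, torque 35.4≥6.0).
C: not dominated.
D: not dominated (best mass).
E: dominated by C (mass 187≤1469, efficiency 90≥84, torque 35.4≥23.3).
F: dominated by C (mass 187≤1376, efficiency 90≥56, torque 35.4≥7.7).
G: not dominated (best torque).
H: dominated by C (mass 187≤1530, efficiency 90≥83, torque 35.4≥25.4).
I: not dominated (best efficiency).
J: dominated by C (mass 187≤1508, efficiency 90≥58, torque 35.4≥32.4).

C, D, G, I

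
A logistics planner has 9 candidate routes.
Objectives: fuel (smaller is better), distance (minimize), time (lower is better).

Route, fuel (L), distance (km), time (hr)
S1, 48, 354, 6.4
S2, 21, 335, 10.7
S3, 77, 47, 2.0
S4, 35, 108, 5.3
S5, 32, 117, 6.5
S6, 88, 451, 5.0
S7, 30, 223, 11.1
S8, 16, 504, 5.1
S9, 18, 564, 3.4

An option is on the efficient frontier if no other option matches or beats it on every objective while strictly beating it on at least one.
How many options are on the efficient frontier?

7

S1: dominated by S4 (fuel 35≤48, distance 108≤354, time 5.3≤6.4).
S2: not dominated.
S3: not dominated (best distance).
S4: not dominated.
S5: not dominated.
S6: dominated by S3 (fuel 77≤88, distance 47≤451, time 2.0≤5.0).
S7: not dominated.
S8: not dominated (best fuel).
S9: not dominated.
Pareto-optimal: S2, S3, S4, S5, S7, S8, S9 → 7.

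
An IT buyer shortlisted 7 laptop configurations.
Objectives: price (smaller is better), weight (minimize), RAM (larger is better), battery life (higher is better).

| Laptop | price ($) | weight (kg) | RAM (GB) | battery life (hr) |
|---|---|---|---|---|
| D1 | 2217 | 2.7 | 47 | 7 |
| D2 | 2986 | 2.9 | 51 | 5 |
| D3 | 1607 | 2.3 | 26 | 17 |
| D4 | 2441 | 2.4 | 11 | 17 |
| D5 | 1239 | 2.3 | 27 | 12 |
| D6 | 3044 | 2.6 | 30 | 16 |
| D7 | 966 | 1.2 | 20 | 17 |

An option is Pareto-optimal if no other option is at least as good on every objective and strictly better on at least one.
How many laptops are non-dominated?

D1: not dominated.
D2: not dominated (best RAM).
D3: not dominated.
D4: dominated by D3 (price 1607≤2441, weight 2.3≤2.4, RAM 26≥11, battery life 17≥17).
D5: not dominated.
D6: not dominated.
D7: not dominated (best price).
Pareto-optimal: D1, D2, D3, D5, D6, D7 → 6.

6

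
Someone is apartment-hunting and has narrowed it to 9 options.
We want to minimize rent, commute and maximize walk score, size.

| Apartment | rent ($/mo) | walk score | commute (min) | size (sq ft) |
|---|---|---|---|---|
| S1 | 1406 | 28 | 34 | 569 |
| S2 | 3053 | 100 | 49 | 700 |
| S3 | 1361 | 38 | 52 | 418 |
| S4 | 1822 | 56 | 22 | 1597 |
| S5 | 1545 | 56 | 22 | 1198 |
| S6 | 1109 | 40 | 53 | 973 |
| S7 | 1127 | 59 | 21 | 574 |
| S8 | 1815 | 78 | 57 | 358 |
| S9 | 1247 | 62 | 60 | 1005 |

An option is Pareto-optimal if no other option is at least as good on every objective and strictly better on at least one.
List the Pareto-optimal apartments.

S1: dominated by S7 (rent 1127≤1406, walk score 59≥28, commute 21≤34, size 574≥569).
S2: not dominated (best walk score).
S3: dominated by S7 (rent 1127≤1361, walk score 59≥38, commute 21≤52, size 574≥418).
S4: not dominated (best size).
S5: not dominated.
S6: not dominated (best rent).
S7: not dominated (best commute).
S8: not dominated.
S9: not dominated.

S2, S4, S5, S6, S7, S8, S9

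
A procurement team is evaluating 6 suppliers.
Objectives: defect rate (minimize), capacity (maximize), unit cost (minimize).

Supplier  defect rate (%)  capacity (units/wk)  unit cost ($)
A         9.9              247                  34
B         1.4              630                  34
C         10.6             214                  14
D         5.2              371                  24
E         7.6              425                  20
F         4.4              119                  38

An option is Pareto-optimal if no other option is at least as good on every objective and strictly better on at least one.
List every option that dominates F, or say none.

B: defect rate 1.4≤4.4, capacity 630≥119, unit cost 34≤38 — dominates F.
Others (A, C, D, E) are each worse than F on at least one objective.

B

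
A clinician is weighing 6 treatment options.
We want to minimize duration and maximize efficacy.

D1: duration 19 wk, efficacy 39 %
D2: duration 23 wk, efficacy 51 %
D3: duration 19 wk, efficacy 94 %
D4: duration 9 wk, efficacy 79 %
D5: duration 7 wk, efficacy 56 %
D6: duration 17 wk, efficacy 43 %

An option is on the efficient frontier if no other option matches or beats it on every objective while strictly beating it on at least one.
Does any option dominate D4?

No

D1: worse on duration (19 vs 9).
D2: worse on duration (23 vs 9).
D3: worse on duration (19 vs 9).
D5: worse on efficacy (56 vs 79).
D6: worse on duration (17 vs 9).
No option is at least as good as D4 on every objective and strictly better on one.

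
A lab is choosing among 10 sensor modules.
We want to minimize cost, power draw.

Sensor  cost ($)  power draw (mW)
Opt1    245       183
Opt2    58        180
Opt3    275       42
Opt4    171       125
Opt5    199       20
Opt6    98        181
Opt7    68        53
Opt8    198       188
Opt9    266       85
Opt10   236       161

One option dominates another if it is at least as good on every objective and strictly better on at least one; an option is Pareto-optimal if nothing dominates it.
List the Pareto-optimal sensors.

Opt2, Opt5, Opt7

Opt1: dominated by Opt2 (cost 58≤245, power draw 180≤183).
Opt2: not dominated (best cost).
Opt3: dominated by Opt5 (cost 199≤275, power draw 20≤42).
Opt4: dominated by Opt7 (cost 68≤171, power draw 53≤125).
Opt5: not dominated (best power draw).
Opt6: dominated by Opt2 (cost 58≤98, power draw 180≤181).
Opt7: not dominated.
Opt8: dominated by Opt2 (cost 58≤198, power draw 180≤188).
Opt9: dominated by Opt5 (cost 199≤266, power draw 20≤85).
Opt10: dominated by Opt4 (cost 171≤236, power draw 125≤161).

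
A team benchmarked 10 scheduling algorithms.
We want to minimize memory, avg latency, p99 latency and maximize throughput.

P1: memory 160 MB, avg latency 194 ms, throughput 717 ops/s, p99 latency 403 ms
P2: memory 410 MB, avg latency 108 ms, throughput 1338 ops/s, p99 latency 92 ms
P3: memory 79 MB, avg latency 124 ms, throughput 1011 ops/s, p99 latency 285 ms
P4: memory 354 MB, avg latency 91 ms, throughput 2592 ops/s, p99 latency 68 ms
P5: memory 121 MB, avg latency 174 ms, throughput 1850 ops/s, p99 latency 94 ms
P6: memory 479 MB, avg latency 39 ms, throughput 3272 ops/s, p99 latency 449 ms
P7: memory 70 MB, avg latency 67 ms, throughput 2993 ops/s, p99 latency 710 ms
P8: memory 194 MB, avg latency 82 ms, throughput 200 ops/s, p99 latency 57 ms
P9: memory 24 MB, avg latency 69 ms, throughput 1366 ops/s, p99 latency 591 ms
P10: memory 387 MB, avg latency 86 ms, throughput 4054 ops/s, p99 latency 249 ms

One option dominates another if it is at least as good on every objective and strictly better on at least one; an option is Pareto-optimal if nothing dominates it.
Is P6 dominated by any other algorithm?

No

P1: worse on avg latency (194 vs 39).
P2: worse on avg latency (108 vs 39).
P3: worse on avg latency (124 vs 39).
P4: worse on avg latency (91 vs 39).
P5: worse on avg latency (174 vs 39).
P7: worse on avg latency (67 vs 39).
P8: worse on avg latency (82 vs 39).
P9: worse on avg latency (69 vs 39).
P10: worse on avg latency (86 vs 39).
No option is at least as good as P6 on every objective and strictly better on one.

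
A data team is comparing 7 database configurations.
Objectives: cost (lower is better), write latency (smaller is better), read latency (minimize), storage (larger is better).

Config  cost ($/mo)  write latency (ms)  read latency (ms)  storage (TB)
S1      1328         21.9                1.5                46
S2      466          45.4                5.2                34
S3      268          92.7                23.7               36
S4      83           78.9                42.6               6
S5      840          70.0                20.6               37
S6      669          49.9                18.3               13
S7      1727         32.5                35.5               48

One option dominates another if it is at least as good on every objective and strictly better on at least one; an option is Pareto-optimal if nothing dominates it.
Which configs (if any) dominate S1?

none

S2: worse on write latency (45.4 vs 21.9).
S3: worse on write latency (92.7 vs 21.9).
S4: worse on write latency (78.9 vs 21.9).
S5: worse on write latency (70.0 vs 21.9).
S6: worse on write latency (49.9 vs 21.9).
S7: worse on cost (1727 vs 1328).
No option dominates S1.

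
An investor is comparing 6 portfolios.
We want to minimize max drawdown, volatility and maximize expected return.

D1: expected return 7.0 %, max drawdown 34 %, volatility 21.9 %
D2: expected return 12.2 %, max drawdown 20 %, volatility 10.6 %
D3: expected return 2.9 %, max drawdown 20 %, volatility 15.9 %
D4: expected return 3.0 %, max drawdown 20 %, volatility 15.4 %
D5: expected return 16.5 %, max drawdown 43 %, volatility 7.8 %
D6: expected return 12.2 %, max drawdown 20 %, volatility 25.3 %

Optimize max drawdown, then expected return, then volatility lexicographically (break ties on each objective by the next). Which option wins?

First minimize max drawdown: best is 20, kept {D2, D3, D4, D6}.
Then maximize expected return: best is 12.2, kept {D2, D6}.
Then minimize volatility: best is 10.6, kept {D2}.

D2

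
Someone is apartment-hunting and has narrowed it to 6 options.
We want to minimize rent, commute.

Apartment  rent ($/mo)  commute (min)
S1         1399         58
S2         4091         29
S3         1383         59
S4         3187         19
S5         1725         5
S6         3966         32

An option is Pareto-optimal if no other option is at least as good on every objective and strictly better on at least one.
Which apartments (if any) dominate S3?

none

S1: worse on rent (1399 vs 1383).
S2: worse on rent (4091 vs 1383).
S4: worse on rent (3187 vs 1383).
S5: worse on rent (1725 vs 1383).
S6: worse on rent (3966 vs 1383).
No option dominates S3.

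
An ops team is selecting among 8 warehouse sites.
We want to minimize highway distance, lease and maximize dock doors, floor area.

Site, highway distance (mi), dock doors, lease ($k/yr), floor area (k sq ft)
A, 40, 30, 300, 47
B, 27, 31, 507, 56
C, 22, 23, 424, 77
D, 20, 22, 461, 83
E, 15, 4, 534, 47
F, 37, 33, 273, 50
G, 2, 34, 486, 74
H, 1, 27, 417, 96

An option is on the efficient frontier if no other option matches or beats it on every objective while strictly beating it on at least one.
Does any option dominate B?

G vs B: highway distance 2≤27, dock doors 34≥31, lease 486≤507, floor area 74≥56 — G is at least as good on every objective and strictly better on at least one, so G dominates B.

Yes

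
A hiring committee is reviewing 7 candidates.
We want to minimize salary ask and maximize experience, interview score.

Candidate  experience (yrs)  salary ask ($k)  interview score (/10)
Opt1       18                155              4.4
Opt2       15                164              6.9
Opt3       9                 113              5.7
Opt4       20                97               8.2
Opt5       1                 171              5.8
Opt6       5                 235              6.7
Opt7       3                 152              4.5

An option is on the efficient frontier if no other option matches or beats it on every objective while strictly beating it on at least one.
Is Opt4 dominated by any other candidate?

No

Opt1: worse on experience (18 vs 20).
Opt2: worse on experience (15 vs 20).
Opt3: worse on experience (9 vs 20).
Opt5: worse on experience (1 vs 20).
Opt6: worse on experience (5 vs 20).
Opt7: worse on experience (3 vs 20).
No option is at least as good as Opt4 on every objective and strictly better on one.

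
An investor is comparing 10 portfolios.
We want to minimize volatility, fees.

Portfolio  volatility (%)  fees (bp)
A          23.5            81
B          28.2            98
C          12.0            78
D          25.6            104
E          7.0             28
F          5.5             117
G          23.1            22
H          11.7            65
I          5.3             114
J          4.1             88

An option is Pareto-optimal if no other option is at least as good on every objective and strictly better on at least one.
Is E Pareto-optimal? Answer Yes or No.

A: worse on volatility (23.5 vs 7.0).
B: worse on volatility (28.2 vs 7.0).
C: worse on volatility (12.0 vs 7.0).
D: worse on volatility (25.6 vs 7.0).
F: worse on fees (117 vs 28).
G: worse on volatility (23.1 vs 7.0).
H: worse on volatility (11.7 vs 7.0).
I: worse on fees (114 vs 28).
J: worse on fees (88 vs 28).
No option is at least as good as E on every objective and strictly better on one.

Yes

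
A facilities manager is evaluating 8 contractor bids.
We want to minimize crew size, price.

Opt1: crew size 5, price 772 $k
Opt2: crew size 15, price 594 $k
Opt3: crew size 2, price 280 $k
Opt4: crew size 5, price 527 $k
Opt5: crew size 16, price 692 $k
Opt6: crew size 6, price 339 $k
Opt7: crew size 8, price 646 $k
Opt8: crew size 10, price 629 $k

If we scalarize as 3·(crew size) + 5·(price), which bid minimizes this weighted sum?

Opt1: 3·5 + 5·772 = 3875
Opt2: 3·15 + 5·594 = 3015
Opt3: 3·2 + 5·280 = 1406
Opt4: 3·5 + 5·527 = 2650
Opt5: 3·16 + 5·692 = 3508
Opt6: 3·6 + 5·339 = 1713
Opt7: 3·8 + 5·646 = 3254
Opt8: 3·10 + 5·629 = 3175
Lowest: Opt3 at 1406.

Opt3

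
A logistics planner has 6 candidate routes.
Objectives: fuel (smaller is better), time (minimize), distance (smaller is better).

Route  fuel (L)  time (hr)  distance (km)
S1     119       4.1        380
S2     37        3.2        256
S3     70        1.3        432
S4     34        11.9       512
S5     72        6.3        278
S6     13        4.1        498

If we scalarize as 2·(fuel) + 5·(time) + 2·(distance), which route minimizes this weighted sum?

S2

S1: 2·119 + 5·4.1 + 2·380 = 1018.5
S2: 2·37 + 5·3.2 + 2·256 = 602.0
S3: 2·70 + 5·1.3 + 2·432 = 1010.5
S4: 2·34 + 5·11.9 + 2·512 = 1151.5
S5: 2·72 + 5·6.3 + 2·278 = 731.5
S6: 2·13 + 5·4.1 + 2·498 = 1042.5
Lowest: S2 at 602.0.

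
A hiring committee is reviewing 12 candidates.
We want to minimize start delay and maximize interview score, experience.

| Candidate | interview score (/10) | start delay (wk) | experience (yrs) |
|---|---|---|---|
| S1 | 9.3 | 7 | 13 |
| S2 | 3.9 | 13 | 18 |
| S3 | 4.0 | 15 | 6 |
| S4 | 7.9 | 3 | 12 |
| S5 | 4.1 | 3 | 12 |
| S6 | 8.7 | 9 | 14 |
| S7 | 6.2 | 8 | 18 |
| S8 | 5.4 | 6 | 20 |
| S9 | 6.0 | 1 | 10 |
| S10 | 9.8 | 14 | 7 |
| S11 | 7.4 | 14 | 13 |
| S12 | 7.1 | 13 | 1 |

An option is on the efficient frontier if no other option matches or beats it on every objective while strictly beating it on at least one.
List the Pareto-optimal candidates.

S1: not dominated.
S2: dominated by S7 (interview score 6.2≥3.9, start delay 8≤13, experience 18≥18).
S3: dominated by S1 (interview score 9.3≥4.0, start delay 7≤15, experience 13≥6).
S4: not dominated.
S5: dominated by S4 (interview score 7.9≥4.1, start delay 3≤3, experience 12≥12).
S6: not dominated.
S7: not dominated.
S8: not dominated (best experience).
S9: not dominated (best start delay).
S10: not dominated (best interview score).
S11: dominated by S1 (interview score 9.3≥7.4, start delay 7≤14, experience 13≥13).
S12: dominated by S1 (interview score 9.3≥7.1, start delay 7≤13, experience 13≥1).

S1, S4, S6, S7, S8, S9, S10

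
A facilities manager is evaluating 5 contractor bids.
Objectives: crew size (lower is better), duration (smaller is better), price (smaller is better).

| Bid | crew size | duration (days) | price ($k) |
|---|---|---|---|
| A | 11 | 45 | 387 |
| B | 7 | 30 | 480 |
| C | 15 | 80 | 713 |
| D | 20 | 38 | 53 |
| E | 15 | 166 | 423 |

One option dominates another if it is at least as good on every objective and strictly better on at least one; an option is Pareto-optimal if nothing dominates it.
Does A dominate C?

Yes

A vs C: crew size 11≤15, duration 45≤80, price 387≤713 — A is at least as good on every objective with at least one strict improvement.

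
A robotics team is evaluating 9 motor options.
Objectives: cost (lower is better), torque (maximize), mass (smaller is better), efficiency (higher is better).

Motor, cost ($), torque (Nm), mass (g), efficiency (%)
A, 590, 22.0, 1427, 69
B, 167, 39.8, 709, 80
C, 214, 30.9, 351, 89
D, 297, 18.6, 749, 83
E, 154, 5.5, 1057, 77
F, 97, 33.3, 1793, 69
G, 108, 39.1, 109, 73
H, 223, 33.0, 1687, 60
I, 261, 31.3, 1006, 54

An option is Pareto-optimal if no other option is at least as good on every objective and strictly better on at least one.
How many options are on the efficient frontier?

A: dominated by B (cost 167≤590, torque 39.8≥22.0, mass 709≤1427, efficiency 80≥69).
B: not dominated (best torque).
C: not dominated (best efficiency).
D: dominated by C (cost 214≤297, torque 30.9≥18.6, mass 351≤749, efficiency 89≥83).
E: not dominated.
F: not dominated (best cost).
G: not dominated (best mass).
H: dominated by B (cost 167≤223, torque 39.8≥33.0, mass 709≤1687, efficiency 80≥60).
I: dominated by B (cost 167≤261, torque 39.8≥31.3, mass 709≤1006, efficiency 80≥54).
Pareto-optimal: B, C, E, F, G → 5.

5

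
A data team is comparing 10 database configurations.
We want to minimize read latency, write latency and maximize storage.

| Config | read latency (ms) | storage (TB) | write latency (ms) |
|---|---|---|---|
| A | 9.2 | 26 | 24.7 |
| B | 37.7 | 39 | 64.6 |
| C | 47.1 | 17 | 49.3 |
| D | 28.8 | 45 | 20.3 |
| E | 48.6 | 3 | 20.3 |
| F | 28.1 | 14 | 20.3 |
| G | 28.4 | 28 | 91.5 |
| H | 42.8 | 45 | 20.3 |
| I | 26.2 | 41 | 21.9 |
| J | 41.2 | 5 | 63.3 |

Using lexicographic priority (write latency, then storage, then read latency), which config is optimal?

D

First minimize write latency: best is 20.3, kept {D, E, F, H}.
Then maximize storage: best is 45, kept {D, H}.
Then minimize read latency: best is 28.8, kept {D}.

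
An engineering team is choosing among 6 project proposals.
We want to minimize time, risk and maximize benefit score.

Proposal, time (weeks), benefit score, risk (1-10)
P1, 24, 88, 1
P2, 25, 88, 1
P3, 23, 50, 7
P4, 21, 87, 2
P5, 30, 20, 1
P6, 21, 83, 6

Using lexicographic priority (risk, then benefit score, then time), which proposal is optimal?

P1

First minimize risk: best is 1, kept {P1, P2, P5}.
Then maximize benefit score: best is 88, kept {P1, P2}.
Then minimize time: best is 24, kept {P1}.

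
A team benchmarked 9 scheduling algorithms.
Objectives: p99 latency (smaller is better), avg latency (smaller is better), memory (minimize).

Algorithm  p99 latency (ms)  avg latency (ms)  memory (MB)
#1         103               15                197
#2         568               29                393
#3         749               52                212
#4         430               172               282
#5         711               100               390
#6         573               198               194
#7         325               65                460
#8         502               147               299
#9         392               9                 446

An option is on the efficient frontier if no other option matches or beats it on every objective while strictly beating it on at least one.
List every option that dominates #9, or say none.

#1: worse on avg latency (15 vs 9).
#2: worse on p99 latency (568 vs 392).
#3: worse on p99 latency (749 vs 392).
#4: worse on p99 latency (430 vs 392).
#5: worse on p99 latency (711 vs 392).
#6: worse on p99 latency (573 vs 392).
#7: worse on avg latency (65 vs 9).
#8: worse on p99 latency (502 vs 392).
No option dominates #9.

none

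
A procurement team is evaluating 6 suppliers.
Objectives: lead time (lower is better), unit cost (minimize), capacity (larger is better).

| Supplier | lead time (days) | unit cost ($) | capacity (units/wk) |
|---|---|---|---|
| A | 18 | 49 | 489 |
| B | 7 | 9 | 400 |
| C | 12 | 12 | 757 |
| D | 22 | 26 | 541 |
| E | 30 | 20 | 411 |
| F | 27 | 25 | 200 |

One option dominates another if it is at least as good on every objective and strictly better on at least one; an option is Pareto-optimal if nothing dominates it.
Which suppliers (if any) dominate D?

C: lead time 12≤22, unit cost 12≤26, capacity 757≥541 — dominates D.
Others (A, B, E, F) are each worse than D on at least one objective.

C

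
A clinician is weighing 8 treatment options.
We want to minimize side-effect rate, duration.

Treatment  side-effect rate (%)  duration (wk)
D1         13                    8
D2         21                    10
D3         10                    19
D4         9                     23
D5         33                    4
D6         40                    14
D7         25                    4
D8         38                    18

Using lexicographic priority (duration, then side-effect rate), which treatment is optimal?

D7

First minimize duration: best is 4, kept {D5, D7}.
Then minimize side-effect rate: best is 25, kept {D7}.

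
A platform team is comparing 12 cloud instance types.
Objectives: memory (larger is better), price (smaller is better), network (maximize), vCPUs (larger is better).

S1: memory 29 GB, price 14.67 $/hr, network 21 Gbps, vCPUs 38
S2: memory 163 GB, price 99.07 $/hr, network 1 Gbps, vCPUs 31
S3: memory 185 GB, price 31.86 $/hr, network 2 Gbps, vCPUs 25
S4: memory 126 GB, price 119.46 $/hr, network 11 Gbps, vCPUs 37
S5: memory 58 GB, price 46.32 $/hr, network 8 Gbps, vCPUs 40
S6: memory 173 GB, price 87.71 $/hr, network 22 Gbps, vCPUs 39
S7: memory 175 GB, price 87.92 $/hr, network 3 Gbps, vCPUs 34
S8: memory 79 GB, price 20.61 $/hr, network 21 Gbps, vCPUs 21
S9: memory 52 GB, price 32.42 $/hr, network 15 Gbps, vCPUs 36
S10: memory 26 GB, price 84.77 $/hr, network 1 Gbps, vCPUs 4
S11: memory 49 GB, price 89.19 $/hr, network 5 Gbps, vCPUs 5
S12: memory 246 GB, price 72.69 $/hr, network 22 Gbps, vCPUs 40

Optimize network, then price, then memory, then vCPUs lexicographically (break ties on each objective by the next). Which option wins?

First maximize network: best is 22, kept {S6, S12}.
Then minimize price: best is 72.69, kept {S12}.

S12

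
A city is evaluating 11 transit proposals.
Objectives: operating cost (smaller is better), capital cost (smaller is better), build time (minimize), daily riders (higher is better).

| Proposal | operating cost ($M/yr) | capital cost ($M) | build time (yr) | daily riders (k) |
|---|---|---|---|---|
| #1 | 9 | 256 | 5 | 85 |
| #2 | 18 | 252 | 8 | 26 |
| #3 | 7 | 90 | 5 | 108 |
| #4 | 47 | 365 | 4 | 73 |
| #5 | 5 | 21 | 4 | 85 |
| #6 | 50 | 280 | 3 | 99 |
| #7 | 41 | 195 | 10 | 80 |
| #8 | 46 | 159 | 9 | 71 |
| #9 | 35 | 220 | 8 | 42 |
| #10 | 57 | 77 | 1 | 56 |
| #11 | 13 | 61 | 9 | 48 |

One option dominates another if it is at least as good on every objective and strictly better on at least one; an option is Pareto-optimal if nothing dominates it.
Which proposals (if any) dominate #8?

#3: operating cost 7≤46, capital cost 90≤159, build time 5≤9, daily riders 108≥71 — dominates #8.
#5: operating cost 5≤46, capital cost 21≤159, build time 4≤9, daily riders 85≥71 — dominates #8.
Others (#1, #2, #4, #6, #7, #9, #10, #11) are each worse than #8 on at least one objective.

#3, #5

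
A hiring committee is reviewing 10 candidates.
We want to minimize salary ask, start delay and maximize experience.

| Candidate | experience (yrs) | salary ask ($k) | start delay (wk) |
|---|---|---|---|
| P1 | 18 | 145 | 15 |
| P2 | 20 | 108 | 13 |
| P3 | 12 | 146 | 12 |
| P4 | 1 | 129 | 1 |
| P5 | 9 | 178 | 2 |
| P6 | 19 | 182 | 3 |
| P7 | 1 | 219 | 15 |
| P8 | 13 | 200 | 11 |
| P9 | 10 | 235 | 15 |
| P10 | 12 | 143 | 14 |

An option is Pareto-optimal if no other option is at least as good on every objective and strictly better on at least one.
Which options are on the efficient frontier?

P2, P3, P4, P5, P6

P1: dominated by P2 (experience 20≥18, salary ask 108≤145, start delay 13≤15).
P2: not dominated (best experience).
P3: not dominated.
P4: not dominated (best start delay).
P5: not dominated.
P6: not dominated.
P7: dominated by P1 (experience 18≥1, salary ask 145≤219, start delay 15≤15).
P8: dominated by P6 (experience 19≥13, salary ask 182≤200, start delay 3≤11).
P9: dominated by P1 (experience 18≥10, salary ask 145≤235, start delay 15≤15).
P10: dominated by P2 (experience 20≥12, salary ask 108≤143, start delay 13≤14).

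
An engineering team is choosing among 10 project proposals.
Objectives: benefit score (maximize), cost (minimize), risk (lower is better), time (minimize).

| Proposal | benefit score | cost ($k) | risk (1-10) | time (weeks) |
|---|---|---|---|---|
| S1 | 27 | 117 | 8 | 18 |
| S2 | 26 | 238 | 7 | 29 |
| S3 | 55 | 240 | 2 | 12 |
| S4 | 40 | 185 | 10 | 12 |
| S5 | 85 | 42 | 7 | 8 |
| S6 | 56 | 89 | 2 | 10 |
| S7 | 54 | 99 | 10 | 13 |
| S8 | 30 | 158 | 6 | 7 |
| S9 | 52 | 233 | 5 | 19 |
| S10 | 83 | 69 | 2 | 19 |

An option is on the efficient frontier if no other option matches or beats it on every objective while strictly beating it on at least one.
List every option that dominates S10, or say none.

S1: worse on benefit score (27 vs 83).
S2: worse on benefit score (26 vs 83).
S3: worse on benefit score (55 vs 83).
S4: worse on benefit score (40 vs 83).
S5: worse on risk (7 vs 2).
S6: worse on benefit score (56 vs 83).
S7: worse on benefit score (54 vs 83).
S8: worse on benefit score (30 vs 83).
S9: worse on benefit score (52 vs 83).
No option dominates S10.

none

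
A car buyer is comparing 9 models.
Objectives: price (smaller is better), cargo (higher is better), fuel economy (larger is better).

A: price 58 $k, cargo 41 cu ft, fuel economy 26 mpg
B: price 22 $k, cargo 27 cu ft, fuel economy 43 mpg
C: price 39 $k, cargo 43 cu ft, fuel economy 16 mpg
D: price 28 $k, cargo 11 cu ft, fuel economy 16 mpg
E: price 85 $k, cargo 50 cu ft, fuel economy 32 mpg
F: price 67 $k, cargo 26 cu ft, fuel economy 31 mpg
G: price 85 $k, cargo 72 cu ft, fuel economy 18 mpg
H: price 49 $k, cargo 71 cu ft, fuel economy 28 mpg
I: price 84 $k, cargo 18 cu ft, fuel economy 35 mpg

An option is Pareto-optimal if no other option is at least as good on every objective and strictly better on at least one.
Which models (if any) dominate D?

B: price 22≤28, cargo 27≥11, fuel economy 43≥16 — dominates D.
Others (A, C, E, F, G, H, I) are each worse than D on at least one objective.

B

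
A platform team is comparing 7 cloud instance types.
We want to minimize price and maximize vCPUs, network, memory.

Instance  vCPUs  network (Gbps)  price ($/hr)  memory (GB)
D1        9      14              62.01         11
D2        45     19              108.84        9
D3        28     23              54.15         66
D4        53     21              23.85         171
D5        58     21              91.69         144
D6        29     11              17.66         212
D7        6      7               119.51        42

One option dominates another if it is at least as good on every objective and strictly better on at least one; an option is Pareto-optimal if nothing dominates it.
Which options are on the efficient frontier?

D1: dominated by D3 (vCPUs 28≥9, network 23≥14, price 54.15≤62.01, memory 66≥11).
D2: dominated by D4 (vCPUs 53≥45, network 21≥19, price 23.85≤108.84, memory 171≥9).
D3: not dominated (best network).
D4: not dominated.
D5: not dominated (best vCPUs).
D6: not dominated (best price).
D7: dominated by D3 (vCPUs 28≥6, network 23≥7, price 54.15≤119.51, memory 66≥42).

D3, D4, D5, D6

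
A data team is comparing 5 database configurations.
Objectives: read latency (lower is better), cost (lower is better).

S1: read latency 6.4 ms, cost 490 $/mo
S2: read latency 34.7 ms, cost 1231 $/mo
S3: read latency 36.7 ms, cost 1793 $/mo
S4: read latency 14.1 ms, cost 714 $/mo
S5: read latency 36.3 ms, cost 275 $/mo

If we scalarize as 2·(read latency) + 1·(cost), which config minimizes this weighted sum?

S1: 2·6.4 + 1·490 = 502.8
S2: 2·34.7 + 1·1231 = 1300.4
S3: 2·36.7 + 1·1793 = 1866.4
S4: 2·14.1 + 1·714 = 742.2
S5: 2·36.3 + 1·275 = 347.6
Lowest: S5 at 347.6.

S5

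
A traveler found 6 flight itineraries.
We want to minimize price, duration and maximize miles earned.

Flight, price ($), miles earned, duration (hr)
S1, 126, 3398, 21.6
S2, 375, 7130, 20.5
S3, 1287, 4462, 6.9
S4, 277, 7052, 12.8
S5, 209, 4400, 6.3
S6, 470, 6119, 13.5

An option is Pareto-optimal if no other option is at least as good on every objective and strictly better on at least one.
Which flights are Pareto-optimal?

S1, S2, S3, S4, S5

S1: not dominated (best price).
S2: not dominated (best miles earned).
S3: not dominated.
S4: not dominated.
S5: not dominated (best duration).
S6: dominated by S4 (price 277≤470, miles earned 7052≥6119, duration 12.8≤13.5).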